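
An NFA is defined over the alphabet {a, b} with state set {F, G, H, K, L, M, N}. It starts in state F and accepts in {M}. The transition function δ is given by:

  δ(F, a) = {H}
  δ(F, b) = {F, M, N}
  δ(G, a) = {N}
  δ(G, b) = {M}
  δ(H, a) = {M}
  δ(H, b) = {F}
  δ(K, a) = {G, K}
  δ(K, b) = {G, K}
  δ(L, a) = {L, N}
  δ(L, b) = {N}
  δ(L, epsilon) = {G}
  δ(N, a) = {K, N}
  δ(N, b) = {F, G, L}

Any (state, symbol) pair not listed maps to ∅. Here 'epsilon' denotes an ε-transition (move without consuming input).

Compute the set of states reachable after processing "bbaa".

Start in {F}.
Read 'b': {F} → {F, M, N}.
Read 'b': {F, M, N} → {F, G, L, M, N}.
Read 'a': {F, G, L, M, N} → {G, H, K, L, N}.
Read 'a': {G, H, K, L, N} → {G, K, L, M, N}.

{G, K, L, M, N}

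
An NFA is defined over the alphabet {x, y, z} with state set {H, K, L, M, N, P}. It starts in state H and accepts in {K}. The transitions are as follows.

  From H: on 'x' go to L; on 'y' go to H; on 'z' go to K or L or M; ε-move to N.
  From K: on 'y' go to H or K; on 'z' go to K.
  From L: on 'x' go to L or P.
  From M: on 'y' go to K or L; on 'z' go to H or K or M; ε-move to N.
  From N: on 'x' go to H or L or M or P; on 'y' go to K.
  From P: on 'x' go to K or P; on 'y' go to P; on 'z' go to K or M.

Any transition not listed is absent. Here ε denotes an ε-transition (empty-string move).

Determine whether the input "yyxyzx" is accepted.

No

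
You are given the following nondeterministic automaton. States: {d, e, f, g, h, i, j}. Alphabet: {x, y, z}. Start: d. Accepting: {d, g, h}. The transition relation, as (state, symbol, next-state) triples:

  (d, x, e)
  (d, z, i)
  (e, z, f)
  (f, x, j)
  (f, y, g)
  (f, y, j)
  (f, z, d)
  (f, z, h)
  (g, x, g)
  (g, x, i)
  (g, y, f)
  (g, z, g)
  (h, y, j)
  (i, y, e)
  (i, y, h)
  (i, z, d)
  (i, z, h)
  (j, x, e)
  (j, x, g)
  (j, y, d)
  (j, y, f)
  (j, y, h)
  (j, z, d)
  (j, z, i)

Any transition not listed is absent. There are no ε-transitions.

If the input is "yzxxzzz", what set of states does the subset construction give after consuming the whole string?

∅

Start in {d}.
Read 'y': d→∅; now ∅.
The set is empty and remains empty for the remaining 6 symbols.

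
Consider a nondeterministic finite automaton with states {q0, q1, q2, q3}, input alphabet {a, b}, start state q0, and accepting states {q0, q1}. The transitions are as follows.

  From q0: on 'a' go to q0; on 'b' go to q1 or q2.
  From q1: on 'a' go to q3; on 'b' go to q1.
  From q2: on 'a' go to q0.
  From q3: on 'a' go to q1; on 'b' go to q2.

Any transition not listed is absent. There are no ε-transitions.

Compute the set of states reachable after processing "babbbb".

{q1}

Start in {q0}.
Read 'b': q0→{q1, q2}; now {q1, q2}.
Read 'a': q1→{q3}, q2→{q0}; now {q0, q3}.
Read 'b': q0→{q1, q2}, q3→{q2}; now {q1, q2}.
Read 'b': q1→{q1}, q2→∅; now {q1}.
Read 'b': q1→{q1}; now {q1}.
Read 'b': q1→{q1}; now {q1}.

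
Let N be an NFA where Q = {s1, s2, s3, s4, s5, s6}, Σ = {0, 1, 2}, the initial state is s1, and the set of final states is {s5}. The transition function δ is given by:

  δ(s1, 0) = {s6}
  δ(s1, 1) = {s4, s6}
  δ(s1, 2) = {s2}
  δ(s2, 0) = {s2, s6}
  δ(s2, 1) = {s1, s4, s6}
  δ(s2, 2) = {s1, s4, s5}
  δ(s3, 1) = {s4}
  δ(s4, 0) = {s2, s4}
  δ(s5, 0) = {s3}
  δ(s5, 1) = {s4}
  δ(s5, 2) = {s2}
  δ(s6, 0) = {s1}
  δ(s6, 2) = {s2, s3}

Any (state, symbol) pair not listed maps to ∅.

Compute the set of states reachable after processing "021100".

Start in {s1}.
Read '0': {s1} → {s6}.
Read '2': {s6} → {s2, s3}.
Read '1': {s2, s3} → {s1, s4, s6}.
Read '1': {s1, s4, s6} → {s4, s6}.
Read '0': {s4, s6} → {s1, s2, s4}.
Read '0': {s1, s2, s4} → {s2, s4, s6}.

{s2, s4, s6}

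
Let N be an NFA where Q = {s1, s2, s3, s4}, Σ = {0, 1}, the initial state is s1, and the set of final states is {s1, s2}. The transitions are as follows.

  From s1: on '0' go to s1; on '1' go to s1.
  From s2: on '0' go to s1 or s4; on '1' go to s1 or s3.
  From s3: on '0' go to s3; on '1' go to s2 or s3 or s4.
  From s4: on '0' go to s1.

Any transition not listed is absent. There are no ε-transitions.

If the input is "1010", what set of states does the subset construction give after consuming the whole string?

Start in {s1}.
Read '1': s1→{s1}; now {s1}.
Read '0': s1→{s1}; now {s1}.
Read '1': s1→{s1}; now {s1}.
Read '0': s1→{s1}; now {s1}.

{s1}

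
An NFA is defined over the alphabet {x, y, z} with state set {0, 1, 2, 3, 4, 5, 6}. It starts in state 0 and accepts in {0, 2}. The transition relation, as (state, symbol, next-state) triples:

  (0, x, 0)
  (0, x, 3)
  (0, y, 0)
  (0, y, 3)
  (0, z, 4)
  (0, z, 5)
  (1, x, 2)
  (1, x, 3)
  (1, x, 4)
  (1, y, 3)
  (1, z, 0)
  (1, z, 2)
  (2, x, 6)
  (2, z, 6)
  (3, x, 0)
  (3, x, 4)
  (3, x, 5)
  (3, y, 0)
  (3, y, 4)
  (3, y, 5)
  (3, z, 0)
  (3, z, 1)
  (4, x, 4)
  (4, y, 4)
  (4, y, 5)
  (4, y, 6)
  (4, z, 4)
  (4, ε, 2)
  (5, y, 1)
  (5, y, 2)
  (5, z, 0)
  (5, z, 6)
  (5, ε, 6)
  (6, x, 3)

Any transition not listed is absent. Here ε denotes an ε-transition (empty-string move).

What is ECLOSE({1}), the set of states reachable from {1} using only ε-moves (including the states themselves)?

{1}

Begin with {1}.
No ε-moves leave this set, so the closure equals the set itself.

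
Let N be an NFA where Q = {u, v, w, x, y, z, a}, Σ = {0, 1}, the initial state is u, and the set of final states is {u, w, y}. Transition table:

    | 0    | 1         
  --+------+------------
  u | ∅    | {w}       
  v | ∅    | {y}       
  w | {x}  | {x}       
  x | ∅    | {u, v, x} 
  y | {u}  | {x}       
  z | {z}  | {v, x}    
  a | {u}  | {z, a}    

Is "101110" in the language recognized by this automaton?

Yes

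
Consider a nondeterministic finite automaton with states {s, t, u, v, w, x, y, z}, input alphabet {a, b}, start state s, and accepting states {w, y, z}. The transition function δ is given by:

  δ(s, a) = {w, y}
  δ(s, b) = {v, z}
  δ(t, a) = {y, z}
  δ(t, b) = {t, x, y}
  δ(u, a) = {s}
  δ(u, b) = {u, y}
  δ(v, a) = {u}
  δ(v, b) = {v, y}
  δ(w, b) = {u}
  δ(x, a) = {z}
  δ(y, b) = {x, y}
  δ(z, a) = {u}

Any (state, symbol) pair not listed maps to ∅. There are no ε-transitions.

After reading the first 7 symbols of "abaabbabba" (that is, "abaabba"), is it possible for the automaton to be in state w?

No

Start in {s}.
Read 'a': {s} → {w, y}.
Read 'b': {w, y} → {u, x, y}.
Read 'a': {u, x, y} → {s, z}.
Read 'a': {s, z} → {u, w, y}.
Read 'b': {u, w, y} → {u, x, y}.
Read 'b': {u, x, y} → {u, x, y}.
Read 'a': {u, x, y} → {s, z}.
State w is not in {s, z}.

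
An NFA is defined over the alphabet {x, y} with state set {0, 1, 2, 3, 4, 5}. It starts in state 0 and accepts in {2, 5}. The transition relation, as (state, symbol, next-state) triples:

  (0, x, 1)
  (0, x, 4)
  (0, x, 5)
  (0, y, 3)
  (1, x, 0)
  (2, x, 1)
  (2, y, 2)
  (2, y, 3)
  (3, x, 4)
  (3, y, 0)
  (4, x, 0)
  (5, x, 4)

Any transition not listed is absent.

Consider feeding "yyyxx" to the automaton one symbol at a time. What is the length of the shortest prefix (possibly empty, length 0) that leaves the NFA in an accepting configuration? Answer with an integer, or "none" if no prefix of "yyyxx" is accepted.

none

Start in {0}.
Read 'y': 0→{3}; now {3}.
Read 'y': 3→{0}; now {0}.
Read 'y': 0→{3}; now {3}.
Read 'x': 3→{4}; now {4}.
Read 'x': 4→{0}; now {0}.
No reachable set along the way intersects F.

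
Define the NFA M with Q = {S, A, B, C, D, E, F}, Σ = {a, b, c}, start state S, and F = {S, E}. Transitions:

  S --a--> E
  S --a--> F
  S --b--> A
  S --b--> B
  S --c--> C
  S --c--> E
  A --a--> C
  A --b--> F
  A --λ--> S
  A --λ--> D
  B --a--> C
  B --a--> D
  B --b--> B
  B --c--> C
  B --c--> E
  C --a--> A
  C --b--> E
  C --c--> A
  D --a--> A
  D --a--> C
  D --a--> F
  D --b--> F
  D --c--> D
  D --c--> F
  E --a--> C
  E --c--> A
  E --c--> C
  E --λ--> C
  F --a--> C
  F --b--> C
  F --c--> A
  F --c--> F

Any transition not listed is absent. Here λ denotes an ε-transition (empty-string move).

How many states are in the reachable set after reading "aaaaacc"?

6

Start in {S}.
Read 'a': S→{E, F}; union {E, F}; ε-closure = {C, E, F}.
Read 'a': C→{A}, E→{C}, F→{C}; union {A, C}; ε-closure = {S, A, C, D}.
Read 'a': S→{E, F}, A→{C}, C→{A}, D→{A, C, F}; union {A, C, E, F}; ε-closure = {S, A, C, D, E, F}.
Read 'a': S→{E, F}, A→{C}, C→{A}, D→{A, C, F}, E→{C}, F→{C}; union {A, C, E, F}; ε-closure = {S, A, C, D, E, F}.
Read 'a': S→{E, F}, A→{C}, C→{A}, D→{A, C, F}, E→{C}, F→{C}; union {A, C, E, F}; ε-closure = {S, A, C, D, E, F}.
Read 'c': S→{C, E}, A→∅, C→{A}, D→{D, F}, E→{A, C}, F→{A, F}; union {A, C, D, E, F}; ε-closure = {S, A, C, D, E, F}.
Read 'c': S→{C, E}, A→∅, C→{A}, D→{D, F}, E→{A, C}, F→{A, F}; union {A, C, D, E, F}; ε-closure = {S, A, C, D, E, F}.
That set has 6 states.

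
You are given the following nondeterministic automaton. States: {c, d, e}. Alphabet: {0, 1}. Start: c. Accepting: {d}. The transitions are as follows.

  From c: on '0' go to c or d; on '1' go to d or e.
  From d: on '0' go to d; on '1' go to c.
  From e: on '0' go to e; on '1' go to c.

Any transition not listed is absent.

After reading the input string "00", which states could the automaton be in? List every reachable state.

Start in {c}.
Read '0': {c} → {c, d}.
Read '0': {c, d} → {c, d}.

{c, d}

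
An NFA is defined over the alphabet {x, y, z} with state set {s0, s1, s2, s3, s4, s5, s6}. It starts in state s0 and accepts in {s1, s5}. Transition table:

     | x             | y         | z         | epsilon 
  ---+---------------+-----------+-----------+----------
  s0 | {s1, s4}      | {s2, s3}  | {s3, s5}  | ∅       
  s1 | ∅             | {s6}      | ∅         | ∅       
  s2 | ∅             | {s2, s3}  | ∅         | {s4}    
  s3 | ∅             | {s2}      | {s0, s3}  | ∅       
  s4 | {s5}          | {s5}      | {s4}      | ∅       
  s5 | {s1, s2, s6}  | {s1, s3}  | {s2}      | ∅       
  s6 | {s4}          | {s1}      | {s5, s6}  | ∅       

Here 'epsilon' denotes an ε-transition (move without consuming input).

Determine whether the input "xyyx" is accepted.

Start in {s0}.
Read 'x': {s0} → {s1, s4}.
Read 'y': {s1, s4} → {s5, s6}.
Read 'y': {s5, s6} → {s1, s3}.
Read 'x': {s1, s3} → ∅.
The final set ∅ contains no accepting state.

No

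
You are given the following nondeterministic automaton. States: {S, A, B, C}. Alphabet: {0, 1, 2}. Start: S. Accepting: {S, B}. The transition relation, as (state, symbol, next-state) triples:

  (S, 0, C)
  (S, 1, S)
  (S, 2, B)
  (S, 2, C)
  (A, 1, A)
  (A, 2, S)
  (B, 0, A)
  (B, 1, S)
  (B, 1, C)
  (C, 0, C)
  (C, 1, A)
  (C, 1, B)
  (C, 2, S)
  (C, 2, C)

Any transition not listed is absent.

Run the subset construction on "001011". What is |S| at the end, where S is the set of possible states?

Start in {S}.
Read '0': S→{C}; now {C}.
Read '0': C→{C}; now {C}.
Read '1': C→{A, B}; now {A, B}.
Read '0': A→∅, B→{A}; now {A}.
Read '1': A→{A}; now {A}.
Read '1': A→{A}; now {A}.
That set has 1 state.

1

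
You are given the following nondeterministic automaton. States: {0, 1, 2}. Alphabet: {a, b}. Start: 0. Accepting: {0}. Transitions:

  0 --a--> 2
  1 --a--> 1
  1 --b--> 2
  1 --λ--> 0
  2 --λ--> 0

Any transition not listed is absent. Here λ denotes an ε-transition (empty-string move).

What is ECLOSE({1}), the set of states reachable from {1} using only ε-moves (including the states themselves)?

Begin with {1}.
ε-move 1 → 0; add 0.

{0, 1}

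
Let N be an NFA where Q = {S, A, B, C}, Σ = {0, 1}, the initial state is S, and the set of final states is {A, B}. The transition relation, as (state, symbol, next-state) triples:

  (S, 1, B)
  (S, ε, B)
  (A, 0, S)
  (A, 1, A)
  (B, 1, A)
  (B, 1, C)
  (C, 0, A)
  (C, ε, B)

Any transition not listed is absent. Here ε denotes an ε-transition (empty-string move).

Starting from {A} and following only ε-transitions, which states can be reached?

{A}

Begin with {A}.
No ε-moves leave this set, so the closure equals the set itself.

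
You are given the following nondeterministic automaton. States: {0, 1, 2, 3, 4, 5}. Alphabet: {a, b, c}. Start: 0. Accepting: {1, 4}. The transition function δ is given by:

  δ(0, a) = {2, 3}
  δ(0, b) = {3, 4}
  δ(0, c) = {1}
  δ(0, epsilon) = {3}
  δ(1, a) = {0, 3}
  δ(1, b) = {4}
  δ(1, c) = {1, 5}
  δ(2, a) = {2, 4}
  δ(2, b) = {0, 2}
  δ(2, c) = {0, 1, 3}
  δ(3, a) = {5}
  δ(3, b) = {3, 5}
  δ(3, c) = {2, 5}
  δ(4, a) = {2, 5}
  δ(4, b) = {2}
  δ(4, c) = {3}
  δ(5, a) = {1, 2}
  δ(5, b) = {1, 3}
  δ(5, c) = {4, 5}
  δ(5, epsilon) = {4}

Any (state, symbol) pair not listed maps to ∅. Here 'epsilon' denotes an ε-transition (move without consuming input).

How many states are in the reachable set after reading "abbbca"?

6

Start: ε-closure({0}) = {0, 3}.
Read 'a': 0→{2, 3}, 3→{5}; union {2, 3, 5}; ε-closure = {2, 3, 4, 5}.
Read 'b': 2→{0, 2}, 3→{3, 5}, 4→{2}, 5→{1, 3}; union {0, 1, 2, 3, 5}; ε-closure = {0, 1, 2, 3, 4, 5}.
Read 'b': 0→{3, 4}, 1→{4}, 2→{0, 2}, 3→{3, 5}, 4→{2}, 5→{1, 3}; now {0, 1, 2, 3, 4, 5}.
Read 'b': 0→{3, 4}, 1→{4}, 2→{0, 2}, 3→{3, 5}, 4→{2}, 5→{1, 3}; now {0, 1, 2, 3, 4, 5}.
Read 'c': 0→{1}, 1→{1, 5}, 2→{0, 1, 3}, 3→{2, 5}, 4→{3}, 5→{4, 5}; now {0, 1, 2, 3, 4, 5}.
Read 'a': 0→{2, 3}, 1→{0, 3}, 2→{2, 4}, 3→{5}, 4→{2, 5}, 5→{1, 2}; now {0, 1, 2, 3, 4, 5}.
That set has 6 states.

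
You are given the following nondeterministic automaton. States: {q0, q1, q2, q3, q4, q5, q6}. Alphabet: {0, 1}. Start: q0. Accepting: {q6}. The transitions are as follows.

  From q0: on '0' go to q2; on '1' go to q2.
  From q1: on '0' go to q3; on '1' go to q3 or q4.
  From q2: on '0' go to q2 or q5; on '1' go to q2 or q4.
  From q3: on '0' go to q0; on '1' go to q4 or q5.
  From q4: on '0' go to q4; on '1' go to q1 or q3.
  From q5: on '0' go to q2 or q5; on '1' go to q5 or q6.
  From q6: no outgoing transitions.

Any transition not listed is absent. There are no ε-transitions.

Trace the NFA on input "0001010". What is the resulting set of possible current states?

{q0, q2, q3, q4, q5}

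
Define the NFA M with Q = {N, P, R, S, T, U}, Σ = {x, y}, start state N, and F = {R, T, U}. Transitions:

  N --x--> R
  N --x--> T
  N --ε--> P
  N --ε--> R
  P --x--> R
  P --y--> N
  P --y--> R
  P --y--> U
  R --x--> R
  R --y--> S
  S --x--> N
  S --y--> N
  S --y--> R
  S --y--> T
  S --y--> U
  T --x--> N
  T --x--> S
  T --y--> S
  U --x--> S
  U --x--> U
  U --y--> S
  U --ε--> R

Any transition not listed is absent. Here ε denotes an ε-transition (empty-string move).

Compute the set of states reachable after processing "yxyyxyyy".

{N, P, R, S, T, U}

Start: ε-closure({N}) = {N, P, R}.
Read 'y': N→∅, P→{N, R, U}, R→{S}; union {N, R, S, U}; ε-closure = {N, P, R, S, U}.
Read 'x': N→{R, T}, P→{R}, R→{R}, S→{N}, U→{S, U}; union {N, R, S, T, U}; ε-closure = {N, P, R, S, T, U}.
Read 'y': N→∅, P→{N, R, U}, R→{S}, S→{N, R, T, U}, T→{S}, U→{S}; union {N, R, S, T, U}; ε-closure = {N, P, R, S, T, U}.
Read 'y': N→∅, P→{N, R, U}, R→{S}, S→{N, R, T, U}, T→{S}, U→{S}; union {N, R, S, T, U}; ε-closure = {N, P, R, S, T, U}.
Read 'x': N→{R, T}, P→{R}, R→{R}, S→{N}, T→{N, S}, U→{S, U}; union {N, R, S, T, U}; ε-closure = {N, P, R, S, T, U}.
Read 'y': N→∅, P→{N, R, U}, R→{S}, S→{N, R, T, U}, T→{S}, U→{S}; union {N, R, S, T, U}; ε-closure = {N, P, R, S, T, U}.
Read 'y': N→∅, P→{N, R, U}, R→{S}, S→{N, R, T, U}, T→{S}, U→{S}; union {N, R, S, T, U}; ε-closure = {N, P, R, S, T, U}.
Read 'y': N→∅, P→{N, R, U}, R→{S}, S→{N, R, T, U}, T→{S}, U→{S}; union {N, R, S, T, U}; ε-closure = {N, P, R, S, T, U}.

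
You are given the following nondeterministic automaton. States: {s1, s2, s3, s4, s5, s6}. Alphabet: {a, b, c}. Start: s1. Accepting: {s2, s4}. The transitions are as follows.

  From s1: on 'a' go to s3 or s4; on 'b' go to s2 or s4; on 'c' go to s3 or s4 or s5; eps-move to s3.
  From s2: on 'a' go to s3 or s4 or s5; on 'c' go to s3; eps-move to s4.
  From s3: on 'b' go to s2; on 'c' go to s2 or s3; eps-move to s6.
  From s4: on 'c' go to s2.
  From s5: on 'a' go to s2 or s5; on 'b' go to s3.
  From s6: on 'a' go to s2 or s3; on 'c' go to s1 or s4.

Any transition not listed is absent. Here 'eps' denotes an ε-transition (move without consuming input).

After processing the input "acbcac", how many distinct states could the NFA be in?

Start: ε-closure({s1}) = {s1, s3, s6}.
Read 'a': {s1, s3, s6} → {s2, s3, s4, s6}.
Read 'c': {s2, s3, s4, s6} → {s1, s2, s3, s4, s6}.
Read 'b': {s1, s2, s3, s4, s6} → {s2, s4}.
Read 'c': {s2, s4} → {s2, s3, s4, s6}.
Read 'a': {s2, s3, s4, s6} → {s2, s3, s4, s5, s6}.
Read 'c': {s2, s3, s4, s5, s6} → {s1, s2, s3, s4, s6}.
That set has 5 states.

5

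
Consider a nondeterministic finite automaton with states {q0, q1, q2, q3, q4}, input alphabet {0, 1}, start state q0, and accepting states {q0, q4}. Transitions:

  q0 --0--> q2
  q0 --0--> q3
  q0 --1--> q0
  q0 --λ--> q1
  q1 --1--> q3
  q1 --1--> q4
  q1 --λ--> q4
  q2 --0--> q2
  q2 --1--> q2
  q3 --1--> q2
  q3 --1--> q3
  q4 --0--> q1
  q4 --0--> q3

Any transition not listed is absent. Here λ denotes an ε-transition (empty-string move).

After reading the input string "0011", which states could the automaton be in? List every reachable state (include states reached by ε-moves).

Start: ε-closure({q0}) = {q0, q1, q4}.
Read '0': q0→{q2, q3}, q1→∅, q4→{q1, q3}; union {q1, q2, q3}; ε-closure = {q1, q2, q3, q4}.
Read '0': q1→∅, q2→{q2}, q3→∅, q4→{q1, q3}; union {q1, q2, q3}; ε-closure = {q1, q2, q3, q4}.
Read '1': q1→{q3, q4}, q2→{q2}, q3→{q2, q3}, q4→∅; now {q2, q3, q4}.
Read '1': q2→{q2}, q3→{q2, q3}, q4→∅; now {q2, q3}.

{q2, q3}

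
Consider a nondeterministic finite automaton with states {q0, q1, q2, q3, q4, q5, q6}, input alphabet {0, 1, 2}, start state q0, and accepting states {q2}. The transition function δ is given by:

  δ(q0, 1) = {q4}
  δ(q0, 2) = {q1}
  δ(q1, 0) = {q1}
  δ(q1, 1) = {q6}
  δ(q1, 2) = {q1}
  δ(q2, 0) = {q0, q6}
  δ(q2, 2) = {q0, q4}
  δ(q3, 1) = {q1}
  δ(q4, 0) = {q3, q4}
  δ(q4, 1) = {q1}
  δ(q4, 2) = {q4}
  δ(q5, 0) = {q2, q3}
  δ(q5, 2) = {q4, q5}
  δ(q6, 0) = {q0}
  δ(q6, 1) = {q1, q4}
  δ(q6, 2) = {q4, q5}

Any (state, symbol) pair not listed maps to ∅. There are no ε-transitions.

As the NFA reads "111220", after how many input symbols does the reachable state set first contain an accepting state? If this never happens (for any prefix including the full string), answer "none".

Start in {q0}.
Read '1': q0→{q4}; now {q4}.
Read '1': q4→{q1}; now {q1}.
Read '1': q1→{q6}; now {q6}.
Read '2': q6→{q4, q5}; now {q4, q5}.
Read '2': q4→{q4}, q5→{q4, q5}; now {q4, q5}.
Read '0': q4→{q3, q4}, q5→{q2, q3}; now {q2, q3, q4}.
None of the earlier sets intersect F, but {q2, q3, q4} does.

6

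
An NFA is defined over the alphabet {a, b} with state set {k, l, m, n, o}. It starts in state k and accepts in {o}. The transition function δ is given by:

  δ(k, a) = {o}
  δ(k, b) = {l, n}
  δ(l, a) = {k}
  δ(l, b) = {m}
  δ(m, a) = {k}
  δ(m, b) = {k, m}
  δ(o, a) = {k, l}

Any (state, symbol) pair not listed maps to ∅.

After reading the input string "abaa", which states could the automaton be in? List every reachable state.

∅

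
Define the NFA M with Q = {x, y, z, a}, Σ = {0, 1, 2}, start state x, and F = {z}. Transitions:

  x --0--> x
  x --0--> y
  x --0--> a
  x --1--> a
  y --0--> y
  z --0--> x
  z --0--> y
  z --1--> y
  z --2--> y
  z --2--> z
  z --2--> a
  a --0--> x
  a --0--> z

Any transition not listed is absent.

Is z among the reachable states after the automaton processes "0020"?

Yes

Start in {x}.
Read '0': {x} → {x, y, a}.
Read '0': {x, y, a} → {x, y, z, a}.
Read '2': {x, y, z, a} → {y, z, a}.
Read '0': {y, z, a} → {x, y, z}.
State z is in {x, y, z}.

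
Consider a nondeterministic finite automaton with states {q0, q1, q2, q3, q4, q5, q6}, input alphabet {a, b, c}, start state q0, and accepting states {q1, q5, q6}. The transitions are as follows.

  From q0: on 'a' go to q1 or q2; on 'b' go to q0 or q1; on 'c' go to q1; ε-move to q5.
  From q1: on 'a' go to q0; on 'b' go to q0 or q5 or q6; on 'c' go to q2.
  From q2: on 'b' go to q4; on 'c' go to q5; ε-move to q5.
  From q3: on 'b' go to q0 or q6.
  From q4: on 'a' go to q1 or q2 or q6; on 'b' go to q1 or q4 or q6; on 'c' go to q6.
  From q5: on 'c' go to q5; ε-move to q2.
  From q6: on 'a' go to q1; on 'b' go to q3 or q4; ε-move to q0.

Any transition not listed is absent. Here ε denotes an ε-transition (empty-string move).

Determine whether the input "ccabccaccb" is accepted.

Start: ε-closure({q0}) = {q0, q2, q5}.
Read 'c': {q0, q2, q5} → {q1, q2, q5}.
Read 'c': {q1, q2, q5} → {q2, q5}.
Read 'a': {q2, q5} → ∅.
The set is empty and remains empty for the remaining 7 symbols.
The final set ∅ contains no accepting state.

No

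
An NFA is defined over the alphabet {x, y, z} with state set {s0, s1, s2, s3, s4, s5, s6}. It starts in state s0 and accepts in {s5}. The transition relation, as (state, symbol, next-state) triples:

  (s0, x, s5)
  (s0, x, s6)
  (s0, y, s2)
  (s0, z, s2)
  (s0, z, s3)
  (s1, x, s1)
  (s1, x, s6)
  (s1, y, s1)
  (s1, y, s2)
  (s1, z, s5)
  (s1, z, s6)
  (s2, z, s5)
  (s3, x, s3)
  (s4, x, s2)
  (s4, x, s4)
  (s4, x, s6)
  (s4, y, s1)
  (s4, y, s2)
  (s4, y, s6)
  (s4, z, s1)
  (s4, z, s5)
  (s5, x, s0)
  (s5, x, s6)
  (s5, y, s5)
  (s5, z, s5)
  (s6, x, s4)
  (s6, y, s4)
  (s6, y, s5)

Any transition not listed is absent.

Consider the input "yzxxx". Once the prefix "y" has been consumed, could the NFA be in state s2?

Start in {s0}.
Read 'y': s0→{s2}; now {s2}.
State s2 is in {s2}.

Yes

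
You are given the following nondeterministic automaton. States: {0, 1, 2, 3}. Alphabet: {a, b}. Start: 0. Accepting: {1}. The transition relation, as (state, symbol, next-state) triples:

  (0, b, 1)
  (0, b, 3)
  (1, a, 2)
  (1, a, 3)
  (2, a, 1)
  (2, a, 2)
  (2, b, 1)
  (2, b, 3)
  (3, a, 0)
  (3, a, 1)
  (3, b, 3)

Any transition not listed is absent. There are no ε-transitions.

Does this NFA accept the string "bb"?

Start in {0}.
Read 'b': {0} → {1, 3}.
Read 'b': {1, 3} → {3}.
The final set {3} contains no accepting state.

No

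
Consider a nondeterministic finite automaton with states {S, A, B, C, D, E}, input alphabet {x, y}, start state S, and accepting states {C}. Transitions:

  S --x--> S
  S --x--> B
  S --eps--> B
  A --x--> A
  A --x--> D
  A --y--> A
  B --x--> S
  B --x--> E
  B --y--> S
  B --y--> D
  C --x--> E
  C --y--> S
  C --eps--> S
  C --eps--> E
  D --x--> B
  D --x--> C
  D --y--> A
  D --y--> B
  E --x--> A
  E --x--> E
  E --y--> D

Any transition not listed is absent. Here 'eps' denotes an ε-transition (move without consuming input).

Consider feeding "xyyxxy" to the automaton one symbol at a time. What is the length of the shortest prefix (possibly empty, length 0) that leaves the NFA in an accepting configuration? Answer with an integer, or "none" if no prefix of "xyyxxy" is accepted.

4

Start: ε-closure({S}) = {S, B}.
Read 'x': S→{S, B}, B→{S, E}; now {S, B, E}.
Read 'y': S→∅, B→{S, D}, E→{D}; union {S, D}; ε-closure = {S, B, D}.
Read 'y': S→∅, B→{S, D}, D→{A, B}; now {S, A, B, D}.
Read 'x': S→{S, B}, A→{A, D}, B→{S, E}, D→{B, C}; now {S, A, B, C, D, E}.
None of the earlier sets intersect F, but {S, A, B, C, D, E} does.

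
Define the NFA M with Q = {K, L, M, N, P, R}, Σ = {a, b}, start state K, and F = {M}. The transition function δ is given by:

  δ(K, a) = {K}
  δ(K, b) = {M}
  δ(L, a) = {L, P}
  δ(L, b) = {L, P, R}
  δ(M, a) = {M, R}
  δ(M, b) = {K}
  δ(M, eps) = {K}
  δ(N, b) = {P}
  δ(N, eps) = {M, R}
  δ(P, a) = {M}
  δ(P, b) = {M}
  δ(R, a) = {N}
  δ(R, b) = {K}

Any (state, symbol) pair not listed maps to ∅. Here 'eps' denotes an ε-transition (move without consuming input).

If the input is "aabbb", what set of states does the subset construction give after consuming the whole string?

Start in {K}.
Read 'a': K→{K}; now {K}.
Read 'a': K→{K}; now {K}.
Read 'b': K→{M}; union {M}; ε-closure = {K, M}.
Read 'b': K→{M}, M→{K}; now {K, M}.
Read 'b': K→{M}, M→{K}; now {K, M}.

{K, M}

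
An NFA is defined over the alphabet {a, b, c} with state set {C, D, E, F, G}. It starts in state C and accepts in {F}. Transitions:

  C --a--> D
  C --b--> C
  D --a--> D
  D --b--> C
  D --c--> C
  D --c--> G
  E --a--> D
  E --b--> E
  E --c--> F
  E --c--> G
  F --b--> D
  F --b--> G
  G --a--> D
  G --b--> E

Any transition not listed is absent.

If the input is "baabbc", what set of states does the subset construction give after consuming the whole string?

Start in {C}.
Read 'b': {C} → {C}.
Read 'a': {C} → {D}.
Read 'a': {D} → {D}.
Read 'b': {D} → {C}.
Read 'b': {C} → {C}.
Read 'c': {C} → ∅.

∅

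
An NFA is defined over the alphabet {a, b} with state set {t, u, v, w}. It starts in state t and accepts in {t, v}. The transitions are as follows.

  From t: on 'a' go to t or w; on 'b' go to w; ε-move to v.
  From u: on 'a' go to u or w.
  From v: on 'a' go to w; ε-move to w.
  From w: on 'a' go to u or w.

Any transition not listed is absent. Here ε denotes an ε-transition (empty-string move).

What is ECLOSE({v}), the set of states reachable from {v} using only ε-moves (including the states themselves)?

{v, w}

Begin with {v}.
ε-move v → w; add w.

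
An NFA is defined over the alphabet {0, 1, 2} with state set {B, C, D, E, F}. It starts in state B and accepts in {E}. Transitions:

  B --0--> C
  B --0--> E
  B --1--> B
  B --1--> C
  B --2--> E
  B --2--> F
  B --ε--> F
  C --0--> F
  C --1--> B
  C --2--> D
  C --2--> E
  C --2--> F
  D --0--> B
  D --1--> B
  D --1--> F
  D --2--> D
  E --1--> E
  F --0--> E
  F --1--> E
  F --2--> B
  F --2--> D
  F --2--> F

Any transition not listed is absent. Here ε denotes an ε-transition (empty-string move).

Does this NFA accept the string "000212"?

No

Start: ε-closure({B}) = {B, F}.
Read '0': B→{C, E}, F→{E}; now {C, E}.
Read '0': C→{F}, E→∅; now {F}.
Read '0': F→{E}; now {E}.
Read '2': E→∅; now ∅.
The set is empty and remains empty for the remaining 2 symbols.
The final set ∅ contains no accepting state.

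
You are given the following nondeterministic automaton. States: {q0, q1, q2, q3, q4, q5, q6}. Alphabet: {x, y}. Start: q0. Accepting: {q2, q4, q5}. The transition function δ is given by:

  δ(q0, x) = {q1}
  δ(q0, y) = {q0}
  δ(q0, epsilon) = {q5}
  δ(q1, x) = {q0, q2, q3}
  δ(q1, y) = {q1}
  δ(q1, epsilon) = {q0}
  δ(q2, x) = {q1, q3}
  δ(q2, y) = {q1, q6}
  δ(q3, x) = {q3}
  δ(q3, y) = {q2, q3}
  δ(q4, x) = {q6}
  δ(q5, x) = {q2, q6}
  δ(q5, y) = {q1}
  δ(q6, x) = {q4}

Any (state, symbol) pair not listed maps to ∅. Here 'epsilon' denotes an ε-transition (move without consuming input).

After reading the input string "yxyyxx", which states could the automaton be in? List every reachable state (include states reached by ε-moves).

Start: ε-closure({q0}) = {q0, q5}.
Read 'y': {q0, q5} → {q0, q1, q5}.
Read 'x': {q0, q1, q5} → {q0, q1, q2, q3, q5, q6}.
Read 'y': {q0, q1, q2, q3, q5, q6} → {q0, q1, q2, q3, q5, q6}.
Read 'y': {q0, q1, q2, q3, q5, q6} → {q0, q1, q2, q3, q5, q6}.
Read 'x': {q0, q1, q2, q3, q5, q6} → {q0, q1, q2, q3, q4, q5, q6}.
Read 'x': {q0, q1, q2, q3, q4, q5, q6} → {q0, q1, q2, q3, q4, q5, q6}.

{q0, q1, q2, q3, q4, q5, q6}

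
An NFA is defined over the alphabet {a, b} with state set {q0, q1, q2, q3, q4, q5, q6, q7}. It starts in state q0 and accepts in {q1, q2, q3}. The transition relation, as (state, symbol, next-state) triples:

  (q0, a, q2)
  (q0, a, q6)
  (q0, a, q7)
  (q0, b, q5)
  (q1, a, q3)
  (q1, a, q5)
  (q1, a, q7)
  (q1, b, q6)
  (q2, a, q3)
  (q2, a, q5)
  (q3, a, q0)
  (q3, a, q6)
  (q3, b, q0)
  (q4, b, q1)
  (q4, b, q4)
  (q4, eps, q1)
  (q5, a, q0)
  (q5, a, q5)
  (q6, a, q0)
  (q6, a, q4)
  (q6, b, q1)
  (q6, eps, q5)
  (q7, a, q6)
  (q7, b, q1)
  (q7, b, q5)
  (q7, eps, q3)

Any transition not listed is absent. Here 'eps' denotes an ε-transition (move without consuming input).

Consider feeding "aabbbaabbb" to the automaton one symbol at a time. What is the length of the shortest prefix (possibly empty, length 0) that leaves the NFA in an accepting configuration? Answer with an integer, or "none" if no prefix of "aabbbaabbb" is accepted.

Start in {q0}.
Read 'a': q0→{q2, q6, q7}; union {q2, q6, q7}; ε-closure = {q2, q3, q5, q6, q7}.
None of the earlier sets intersect F, but {q2, q3, q5, q6, q7} does.

1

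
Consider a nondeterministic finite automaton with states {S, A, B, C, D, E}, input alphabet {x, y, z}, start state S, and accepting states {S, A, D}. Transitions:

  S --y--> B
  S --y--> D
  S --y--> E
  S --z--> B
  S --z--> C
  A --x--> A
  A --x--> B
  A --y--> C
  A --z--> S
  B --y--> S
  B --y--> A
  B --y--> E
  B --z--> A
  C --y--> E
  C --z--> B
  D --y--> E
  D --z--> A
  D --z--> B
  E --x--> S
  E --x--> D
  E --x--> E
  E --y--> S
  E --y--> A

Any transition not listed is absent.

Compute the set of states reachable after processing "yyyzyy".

Start in {S}.
Read 'y': S→{B, D, E}; now {B, D, E}.
Read 'y': B→{S, A, E}, D→{E}, E→{S, A}; now {S, A, E}.
Read 'y': S→{B, D, E}, A→{C}, E→{S, A}; now {S, A, B, C, D, E}.
Read 'z': S→{B, C}, A→{S}, B→{A}, C→{B}, D→{A, B}, E→∅; now {S, A, B, C}.
Read 'y': S→{B, D, E}, A→{C}, B→{S, A, E}, C→{E}; now {S, A, B, C, D, E}.
Read 'y': S→{B, D, E}, A→{C}, B→{S, A, E}, C→{E}, D→{E}, E→{S, A}; now {S, A, B, C, D, E}.

{S, A, B, C, D, E}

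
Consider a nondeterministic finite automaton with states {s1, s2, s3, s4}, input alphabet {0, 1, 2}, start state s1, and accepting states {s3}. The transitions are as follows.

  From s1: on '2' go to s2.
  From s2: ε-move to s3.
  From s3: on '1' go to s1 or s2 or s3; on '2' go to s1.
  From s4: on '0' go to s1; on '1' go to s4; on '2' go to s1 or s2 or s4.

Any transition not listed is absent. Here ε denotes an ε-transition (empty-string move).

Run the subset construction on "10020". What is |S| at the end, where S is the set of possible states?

Start in {s1}.
Read '1': {s1} → ∅.
The set is empty and remains empty for the remaining 4 symbols.
That set has 0 states.

0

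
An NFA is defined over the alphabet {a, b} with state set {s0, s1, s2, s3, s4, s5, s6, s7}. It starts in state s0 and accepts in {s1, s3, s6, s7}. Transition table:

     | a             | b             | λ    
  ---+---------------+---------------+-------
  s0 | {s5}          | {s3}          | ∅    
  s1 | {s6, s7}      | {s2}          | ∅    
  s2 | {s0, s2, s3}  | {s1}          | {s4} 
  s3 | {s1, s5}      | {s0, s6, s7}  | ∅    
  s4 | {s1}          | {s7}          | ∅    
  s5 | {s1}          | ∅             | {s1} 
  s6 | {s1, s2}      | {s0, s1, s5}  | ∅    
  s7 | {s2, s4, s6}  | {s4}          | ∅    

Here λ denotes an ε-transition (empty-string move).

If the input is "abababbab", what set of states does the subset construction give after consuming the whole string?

{s0, s1, s2, s3, s4, s5, s6, s7}

Start in {s0}.
Read 'a': {s0} → {s1, s5}.
Read 'b': {s1, s5} → {s2, s4}.
Read 'a': {s2, s4} → {s0, s1, s2, s3, s4}.
Read 'b': {s0, s1, s2, s3, s4} → {s0, s1, s2, s3, s4, s6, s7}.
Read 'a': {s0, s1, s2, s3, s4, s6, s7} → {s0, s1, s2, s3, s4, s5, s6, s7}.
Read 'b': {s0, s1, s2, s3, s4, s5, s6, s7} → {s0, s1, s2, s3, s4, s5, s6, s7}.
Read 'b': {s0, s1, s2, s3, s4, s5, s6, s7} → {s0, s1, s2, s3, s4, s5, s6, s7}.
Read 'a': {s0, s1, s2, s3, s4, s5, s6, s7} → {s0, s1, s2, s3, s4, s5, s6, s7}.
Read 'b': {s0, s1, s2, s3, s4, s5, s6, s7} → {s0, s1, s2, s3, s4, s5, s6, s7}.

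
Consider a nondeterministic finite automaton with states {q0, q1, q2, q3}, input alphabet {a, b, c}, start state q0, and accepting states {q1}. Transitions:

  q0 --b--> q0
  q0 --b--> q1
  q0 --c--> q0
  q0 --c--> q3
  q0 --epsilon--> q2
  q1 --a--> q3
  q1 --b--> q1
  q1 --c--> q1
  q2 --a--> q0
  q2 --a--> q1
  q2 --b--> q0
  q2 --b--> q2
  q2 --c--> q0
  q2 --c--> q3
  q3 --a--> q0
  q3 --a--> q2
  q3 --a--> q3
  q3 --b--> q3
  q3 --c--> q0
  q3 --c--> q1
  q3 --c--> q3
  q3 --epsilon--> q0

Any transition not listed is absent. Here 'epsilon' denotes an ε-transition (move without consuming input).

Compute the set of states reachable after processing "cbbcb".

{q0, q1, q2, q3}

Start: ε-closure({q0}) = {q0, q2}.
Read 'c': {q0, q2} → {q0, q2, q3}.
Read 'b': {q0, q2, q3} → {q0, q1, q2, q3}.
Read 'b': {q0, q1, q2, q3} → {q0, q1, q2, q3}.
Read 'c': {q0, q1, q2, q3} → {q0, q1, q2, q3}.
Read 'b': {q0, q1, q2, q3} → {q0, q1, q2, q3}.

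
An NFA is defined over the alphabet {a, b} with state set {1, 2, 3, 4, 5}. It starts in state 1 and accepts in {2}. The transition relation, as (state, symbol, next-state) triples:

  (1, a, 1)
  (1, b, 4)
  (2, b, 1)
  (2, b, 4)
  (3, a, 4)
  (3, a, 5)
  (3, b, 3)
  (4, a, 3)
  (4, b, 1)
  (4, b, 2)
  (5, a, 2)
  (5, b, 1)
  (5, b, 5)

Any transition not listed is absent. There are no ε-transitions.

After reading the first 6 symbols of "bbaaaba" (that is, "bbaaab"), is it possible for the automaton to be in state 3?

Start in {1}.
Read 'b': {1} → {4}.
Read 'b': {4} → {1, 2}.
Read 'a': {1, 2} → {1}.
Read 'a': {1} → {1}.
Read 'a': {1} → {1}.
Read 'b': {1} → {4}.
State 3 is not in {4}.

No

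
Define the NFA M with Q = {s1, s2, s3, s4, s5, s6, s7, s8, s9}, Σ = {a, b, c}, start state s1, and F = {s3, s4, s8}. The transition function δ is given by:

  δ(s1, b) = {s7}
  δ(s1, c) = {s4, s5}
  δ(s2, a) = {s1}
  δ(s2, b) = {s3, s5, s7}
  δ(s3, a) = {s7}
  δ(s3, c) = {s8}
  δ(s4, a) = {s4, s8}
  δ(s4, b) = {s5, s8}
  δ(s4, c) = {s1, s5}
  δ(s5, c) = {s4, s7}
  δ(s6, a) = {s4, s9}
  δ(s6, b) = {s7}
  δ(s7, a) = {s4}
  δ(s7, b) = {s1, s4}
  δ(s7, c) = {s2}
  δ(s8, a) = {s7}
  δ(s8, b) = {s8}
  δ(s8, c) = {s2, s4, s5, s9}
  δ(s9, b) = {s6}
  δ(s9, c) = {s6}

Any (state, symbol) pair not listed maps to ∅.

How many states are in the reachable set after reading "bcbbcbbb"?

Start in {s1}.
Read 'b': {s1} → {s7}.
Read 'c': {s7} → {s2}.
Read 'b': {s2} → {s3, s5, s7}.
Read 'b': {s3, s5, s7} → {s1, s4}.
Read 'c': {s1, s4} → {s1, s4, s5}.
Read 'b': {s1, s4, s5} → {s5, s7, s8}.
Read 'b': {s5, s7, s8} → {s1, s4, s8}.
Read 'b': {s1, s4, s8} → {s5, s7, s8}.
That set has 3 states.

3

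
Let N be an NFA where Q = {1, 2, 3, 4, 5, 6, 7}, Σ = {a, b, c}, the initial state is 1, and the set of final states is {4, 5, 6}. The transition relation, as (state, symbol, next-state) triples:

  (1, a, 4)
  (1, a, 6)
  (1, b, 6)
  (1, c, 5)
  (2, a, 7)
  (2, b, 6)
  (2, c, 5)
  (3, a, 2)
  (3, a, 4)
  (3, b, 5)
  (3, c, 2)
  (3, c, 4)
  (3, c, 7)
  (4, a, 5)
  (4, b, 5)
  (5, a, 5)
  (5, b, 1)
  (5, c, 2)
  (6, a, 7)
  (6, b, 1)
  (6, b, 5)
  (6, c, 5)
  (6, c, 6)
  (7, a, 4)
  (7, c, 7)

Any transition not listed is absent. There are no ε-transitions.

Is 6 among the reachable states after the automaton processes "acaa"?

Start in {1}.
Read 'a': {1} → {4, 6}.
Read 'c': {4, 6} → {5, 6}.
Read 'a': {5, 6} → {5, 7}.
Read 'a': {5, 7} → {4, 5}.
State 6 is not in {4, 5}.

No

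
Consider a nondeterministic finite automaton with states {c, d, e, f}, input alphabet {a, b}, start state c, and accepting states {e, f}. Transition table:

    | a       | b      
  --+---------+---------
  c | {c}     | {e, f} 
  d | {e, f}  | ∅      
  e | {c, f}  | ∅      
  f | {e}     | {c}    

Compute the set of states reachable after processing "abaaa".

Start in {c}.
Read 'a': {c} → {c}.
Read 'b': {c} → {e, f}.
Read 'a': {e, f} → {c, e, f}.
Read 'a': {c, e, f} → {c, e, f}.
Read 'a': {c, e, f} → {c, e, f}.

{c, e, f}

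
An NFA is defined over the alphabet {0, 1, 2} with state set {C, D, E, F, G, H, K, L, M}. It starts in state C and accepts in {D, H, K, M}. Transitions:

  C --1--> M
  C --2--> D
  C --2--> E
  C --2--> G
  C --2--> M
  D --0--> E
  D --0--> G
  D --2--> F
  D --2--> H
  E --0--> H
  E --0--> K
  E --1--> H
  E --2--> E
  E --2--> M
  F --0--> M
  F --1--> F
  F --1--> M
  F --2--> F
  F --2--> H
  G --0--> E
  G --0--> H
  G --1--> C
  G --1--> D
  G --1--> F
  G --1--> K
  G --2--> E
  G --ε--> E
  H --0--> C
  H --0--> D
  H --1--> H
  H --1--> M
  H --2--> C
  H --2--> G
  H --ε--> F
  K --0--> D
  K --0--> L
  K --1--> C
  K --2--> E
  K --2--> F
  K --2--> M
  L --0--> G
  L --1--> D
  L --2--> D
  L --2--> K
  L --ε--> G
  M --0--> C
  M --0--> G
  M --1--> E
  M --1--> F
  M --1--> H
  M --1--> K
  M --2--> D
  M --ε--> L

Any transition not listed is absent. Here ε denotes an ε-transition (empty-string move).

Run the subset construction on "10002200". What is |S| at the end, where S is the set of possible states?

9

Start in {C}.
Read '1': C→{M}; union {M}; ε-closure = {E, G, L, M}.
Read '0': E→{H, K}, G→{E, H}, L→{G}, M→{C, G}; union {C, E, G, H, K}; ε-closure = {C, E, F, G, H, K}.
Read '0': C→∅, E→{H, K}, F→{M}, G→{E, H}, H→{C, D}, K→{D, L}; union {C, D, E, H, K, L, M}; ε-closure = {C, D, E, F, G, H, K, L, M}.
Read '0': C→∅, D→{E, G}, E→{H, K}, F→{M}, G→{E, H}, H→{C, D}, K→{D, L}, L→{G}, M→{C, G}; union {C, D, E, G, H, K, L, M}; ε-closure = {C, D, E, F, G, H, K, L, M}.
Read '2': C→{D, E, G, M}, D→{F, H}, E→{E, M}, F→{F, H}, G→{E}, H→{C, G}, K→{E, F, M}, L→{D, K}, M→{D}; union {C, D, E, F, G, H, K, M}; ε-closure = {C, D, E, F, G, H, K, L, M}.
Read '2': C→{D, E, G, M}, D→{F, H}, E→{E, M}, F→{F, H}, G→{E}, H→{C, G}, K→{E, F, M}, L→{D, K}, M→{D}; union {C, D, E, F, G, H, K, M}; ε-closure = {C, D, E, F, G, H, K, L, M}.
Read '0': C→∅, D→{E, G}, E→{H, K}, F→{M}, G→{E, H}, H→{C, D}, K→{D, L}, L→{G}, M→{C, G}; union {C, D, E, G, H, K, L, M}; ε-closure = {C, D, E, F, G, H, K, L, M}.
Read '0': C→∅, D→{E, G}, E→{H, K}, F→{M}, G→{E, H}, H→{C, D}, K→{D, L}, L→{G}, M→{C, G}; union {C, D, E, G, H, K, L, M}; ε-closure = {C, D, E, F, G, H, K, L, M}.
That set has 9 states.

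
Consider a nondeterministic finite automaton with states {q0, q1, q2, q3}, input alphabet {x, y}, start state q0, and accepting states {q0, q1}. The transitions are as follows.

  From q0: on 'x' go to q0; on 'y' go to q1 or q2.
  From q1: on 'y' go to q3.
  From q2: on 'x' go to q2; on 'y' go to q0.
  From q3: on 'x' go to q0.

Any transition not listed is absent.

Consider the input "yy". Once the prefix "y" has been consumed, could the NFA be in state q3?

Start in {q0}.
Read 'y': q0→{q1, q2}; now {q1, q2}.
State q3 is not in {q1, q2}.

No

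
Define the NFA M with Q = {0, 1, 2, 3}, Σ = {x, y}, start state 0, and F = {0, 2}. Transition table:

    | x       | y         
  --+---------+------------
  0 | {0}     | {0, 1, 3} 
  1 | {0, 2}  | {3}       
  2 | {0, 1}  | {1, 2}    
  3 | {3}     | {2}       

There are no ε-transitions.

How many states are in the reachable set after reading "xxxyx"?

Start in {0}.
Read 'x': {0} → {0}.
Read 'x': {0} → {0}.
Read 'x': {0} → {0}.
Read 'y': {0} → {0, 1, 3}.
Read 'x': {0, 1, 3} → {0, 2, 3}.
That set has 3 states.

3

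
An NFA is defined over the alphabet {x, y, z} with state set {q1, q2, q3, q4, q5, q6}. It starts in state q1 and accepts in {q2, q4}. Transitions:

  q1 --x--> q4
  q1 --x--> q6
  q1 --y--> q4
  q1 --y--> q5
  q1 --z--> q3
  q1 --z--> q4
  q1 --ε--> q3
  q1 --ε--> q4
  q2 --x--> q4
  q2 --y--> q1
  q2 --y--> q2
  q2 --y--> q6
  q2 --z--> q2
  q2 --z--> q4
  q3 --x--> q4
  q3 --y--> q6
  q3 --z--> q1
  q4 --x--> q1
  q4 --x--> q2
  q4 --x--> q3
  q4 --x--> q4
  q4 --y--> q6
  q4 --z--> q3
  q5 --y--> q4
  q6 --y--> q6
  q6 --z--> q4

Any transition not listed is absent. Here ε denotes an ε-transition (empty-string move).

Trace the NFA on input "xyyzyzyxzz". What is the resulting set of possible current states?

Start: ε-closure({q1}) = {q1, q3, q4}.
Read 'x': {q1, q3, q4} → {q1, q2, q3, q4, q6}.
Read 'y': {q1, q2, q3, q4, q6} → {q1, q2, q3, q4, q5, q6}.
Read 'y': {q1, q2, q3, q4, q5, q6} → {q1, q2, q3, q4, q5, q6}.
Read 'z': {q1, q2, q3, q4, q5, q6} → {q1, q2, q3, q4}.
Read 'y': {q1, q2, q3, q4} → {q1, q2, q3, q4, q5, q6}.
Read 'z': {q1, q2, q3, q4, q5, q6} → {q1, q2, q3, q4}.
Read 'y': {q1, q2, q3, q4} → {q1, q2, q3, q4, q5, q6}.
Read 'x': {q1, q2, q3, q4, q5, q6} → {q1, q2, q3, q4, q6}.
Read 'z': {q1, q2, q3, q4, q6} → {q1, q2, q3, q4}.
Read 'z': {q1, q2, q3, q4} → {q1, q2, q3, q4}.

{q1, q2, q3, q4}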